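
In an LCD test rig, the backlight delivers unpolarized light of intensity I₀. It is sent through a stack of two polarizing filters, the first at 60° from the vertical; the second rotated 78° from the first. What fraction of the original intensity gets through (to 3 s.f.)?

Unpolarized light through the first polarizer → I₁ = ½ I₀, now polarized at 60°.
I₂ = I₁ cos²(78°) = 0.5 · 0.04323 I₀ = 0.02161 I₀.
Transmitted fraction = 0.02161.

≈ 0.0216 I₀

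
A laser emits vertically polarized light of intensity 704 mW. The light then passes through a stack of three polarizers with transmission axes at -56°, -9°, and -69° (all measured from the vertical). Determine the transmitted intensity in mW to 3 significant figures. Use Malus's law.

I ≈ 25.6 mW

By Malus's law, I₁ = 704 mW · cos²(56°) = 220.1 mW.
I₂ = I₁ · cos²(47°) = 220.1 · 0.4651 = 102.4 mW.
I₃ = I₂ · cos²(60°) = 102.4 · 0.25 = 25.6 mW.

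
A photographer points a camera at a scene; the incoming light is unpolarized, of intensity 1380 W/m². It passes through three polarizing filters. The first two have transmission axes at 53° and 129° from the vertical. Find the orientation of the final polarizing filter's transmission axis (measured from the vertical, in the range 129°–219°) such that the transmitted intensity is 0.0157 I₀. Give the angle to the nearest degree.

θ ≈ 172°

Unpolarized light through the first polarizer → I₁ = ½ I₀, now polarized at 53°.
I₂ = I₁ cos²(129° − 53°) = 0.5 I₀ · cos²(76°) = 0.02926 I₀.
Need I₃/I₀ = 0.0157, so cos²(θ − 129°) = 0.0157 / 0.02926 = 0.5365.
θ − 129° = arccos(√0.5365) = 42.9°, giving θ ≈ 129 + 42.9 = 171.9°.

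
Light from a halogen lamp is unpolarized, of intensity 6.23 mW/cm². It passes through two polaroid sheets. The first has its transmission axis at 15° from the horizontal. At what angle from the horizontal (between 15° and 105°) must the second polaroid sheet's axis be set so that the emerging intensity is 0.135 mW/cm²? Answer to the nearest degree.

θ ≈ 93°

Unpolarized light through the first polarizer → I₁ = ½ I₀, now polarized at 15°.
Target fraction: 0.135 / 6.23 mW/cm² = 0.02167 of I₀.
Need I₂/I₀ = 0.02167, so cos²(θ − 15°) = 0.02167 / 0.5 = 0.04334.
θ − 15° = arccos(√0.04334) = 78.0°, giving θ ≈ 15 + 78.0 = 93.0°.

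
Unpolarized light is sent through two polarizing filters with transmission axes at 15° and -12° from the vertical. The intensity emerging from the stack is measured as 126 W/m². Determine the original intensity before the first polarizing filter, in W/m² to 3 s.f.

Unpolarized light through the first polarizer → I₁ = ½ I₀, now polarized at 15°.
I₂ = I₁ cos²(-12° − 15°) = 0.5 I₀ · cos²(27°) = 0.3969 I₀.
So 126 W/m² = 0.3969 I₀, giving I₀ = 126/0.3969 = 317.4 W/m².

I₀ ≈ 317 W/m²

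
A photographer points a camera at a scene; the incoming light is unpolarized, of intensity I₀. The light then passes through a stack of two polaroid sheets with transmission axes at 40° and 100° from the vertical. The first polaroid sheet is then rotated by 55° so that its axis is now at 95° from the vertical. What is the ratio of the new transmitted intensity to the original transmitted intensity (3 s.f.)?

I_new/I_old ≈ 3.97

Before rotation:
Unpolarized light through the first polarizer → I₁ = ½ I₀, now polarized at 40°.
I₂ = I₁ cos²(100° − 40°) = 0.5 I₀ · cos²(60°) = 0.125 I₀.
After rotation:
Unpolarized light through the first polarizer → I₁ = ½ I₀, now polarized at 95°.
I₂ = I₁ cos²(100° − 95°) = 0.5 I₀ · cos²(5°) = 0.4962 I₀.
Ratio = 0.4962 / 0.125 = 3.97.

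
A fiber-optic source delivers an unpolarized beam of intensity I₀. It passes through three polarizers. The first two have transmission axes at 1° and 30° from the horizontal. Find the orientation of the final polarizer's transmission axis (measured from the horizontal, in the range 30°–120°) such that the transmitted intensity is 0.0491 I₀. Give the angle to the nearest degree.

Unpolarized light through the first polarizer → I₁ = ½ I₀, now polarized at 1°.
I₂ = I₁ cos²(30° − 1°) = 0.5 I₀ · cos²(29°) = 0.3825 I₀.
Need I₃/I₀ = 0.0491, so cos²(θ − 30°) = 0.0491 / 0.3825 = 0.1284.
θ − 30° = arccos(√0.1284) = 69.0°, giving θ ≈ 30 + 69.0 = 99.0°.

θ ≈ 99°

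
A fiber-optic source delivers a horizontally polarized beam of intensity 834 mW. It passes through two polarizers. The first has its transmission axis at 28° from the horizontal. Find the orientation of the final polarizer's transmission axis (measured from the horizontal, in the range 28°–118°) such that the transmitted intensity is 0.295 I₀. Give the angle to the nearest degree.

θ ≈ 80°

By Malus's law, I₁ = I₀ cos²(28° − 0°) = I₀ cos²(28°) = 0.7796 I₀.
Need I₂/I₀ = 0.295, so cos²(θ − 28°) = 0.295 / 0.7796 = 0.3784.
θ − 28° = arccos(√0.3784) = 52.0°, giving θ ≈ 28 + 52.0 = 80.0°.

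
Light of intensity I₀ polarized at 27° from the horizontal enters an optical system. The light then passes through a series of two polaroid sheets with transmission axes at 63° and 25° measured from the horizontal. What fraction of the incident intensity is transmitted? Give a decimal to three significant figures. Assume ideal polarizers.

I₁ = I₀ cos²(63° − 27°) = I₀ cos²(36°) = 0.6545 I₀.
I₂ = I₁ cos²(25° − 63°) = 0.6545 I₀ · cos²(38°) = 0.4064 I₀.
Transmitted fraction = 0.4064.

≈ 0.406 I₀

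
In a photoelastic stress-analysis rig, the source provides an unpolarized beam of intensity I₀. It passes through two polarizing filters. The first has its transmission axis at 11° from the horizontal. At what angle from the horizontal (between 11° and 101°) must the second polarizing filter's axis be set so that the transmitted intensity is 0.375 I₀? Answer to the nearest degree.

Unpolarized light through the first polarizer → I₁ = ½ I₀, now polarized at 11°.
Need I₂/I₀ = 0.375, so cos²(θ − 11°) = 0.375 / 0.5 = 0.75.
θ − 11° = arccos(√0.75) = 30.0°, giving θ ≈ 11 + 30.0 = 41.0°.

θ ≈ 41°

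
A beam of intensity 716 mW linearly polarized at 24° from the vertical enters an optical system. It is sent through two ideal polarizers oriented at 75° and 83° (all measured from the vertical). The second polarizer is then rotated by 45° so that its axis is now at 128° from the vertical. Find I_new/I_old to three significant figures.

Before rotation:
By Malus's law, I₁ = I₀ cos²(75° − 24°) = I₀ cos²(51°) = 0.396 I₀.
I₂ = I₁ cos²(83° − 75°) = 0.396 I₀ · cos²(8°) = 0.3884 I₀.
After rotation:
I₁ = I₀ cos²(75° − 24°) = I₀ cos²(51°) = 0.396 I₀.
I₂ = I₁ cos²(128° − 75°) = 0.396 I₀ · cos²(53°) = 0.1434 I₀.
Ratio = 0.1434 / 0.3884 = 0.3693.

I_new/I_old ≈ 0.369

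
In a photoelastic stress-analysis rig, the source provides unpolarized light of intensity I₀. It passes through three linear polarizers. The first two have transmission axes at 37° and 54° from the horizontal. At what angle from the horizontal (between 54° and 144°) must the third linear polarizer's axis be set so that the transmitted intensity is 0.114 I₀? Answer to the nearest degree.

θ ≈ 114°

Unpolarized light through the first polarizer → I₁ = ½ I₀, now polarized at 37°.
I₂ = I₁ cos²(54° − 37°) = 0.5 I₀ · cos²(17°) = 0.4573 I₀.
Need I₃/I₀ = 0.114, so cos²(θ − 54°) = 0.114 / 0.4573 = 0.2493.
θ − 54° = arccos(√0.2493) = 60.0°, giving θ ≈ 54 + 60.0 = 114.0°.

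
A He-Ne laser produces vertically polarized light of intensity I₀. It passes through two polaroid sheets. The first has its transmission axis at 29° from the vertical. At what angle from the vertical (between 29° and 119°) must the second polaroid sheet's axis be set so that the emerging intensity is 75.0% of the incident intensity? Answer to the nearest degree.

θ ≈ 37°

By Malus's law, I₁ = I₀ cos²(29° − 0°) = I₀ cos²(29°) = 0.765 I₀.
Need I₂/I₀ = 0.75, so cos²(θ − 29°) = 0.75 / 0.765 = 0.9804.
θ − 29° = arccos(√0.9804) = 8.0°, giving θ ≈ 29 + 8.0 = 37.0°.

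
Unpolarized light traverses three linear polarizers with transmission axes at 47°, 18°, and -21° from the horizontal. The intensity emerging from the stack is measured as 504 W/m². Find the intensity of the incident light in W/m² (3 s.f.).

I₀ ≈ 2180 W/m²

Unpolarized light through the first polarizer → I₁ = ½ I₀, now polarized at 47°.
I₂ = I₁ cos²(18° − 47°) = 0.5 I₀ · cos²(29°) = 0.3825 I₀.
I₃ = I₂ cos²(-21° − 18°) = 0.3825 I₀ · cos²(39°) = 0.231 I₀.
So 504 W/m² = 0.231 I₀, giving I₀ = 504/0.231 = 2182 W/m².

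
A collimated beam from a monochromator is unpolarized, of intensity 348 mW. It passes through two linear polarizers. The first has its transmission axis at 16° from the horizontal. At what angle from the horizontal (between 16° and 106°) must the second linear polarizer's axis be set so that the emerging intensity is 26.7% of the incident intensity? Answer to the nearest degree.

Unpolarized light through the first polarizer → I₁ = ½ I₀, now polarized at 16°.
Need I₂/I₀ = 0.267, so cos²(θ − 16°) = 0.267 / 0.5 = 0.534.
θ − 16° = arccos(√0.534) = 43.1°, giving θ ≈ 16 + 43.1 = 59.1°.

θ ≈ 59°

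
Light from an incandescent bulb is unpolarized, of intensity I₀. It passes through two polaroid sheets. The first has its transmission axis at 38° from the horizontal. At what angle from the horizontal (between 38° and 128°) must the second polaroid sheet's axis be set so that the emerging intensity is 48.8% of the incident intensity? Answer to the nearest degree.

Unpolarized light through the first polarizer → I₁ = ½ I₀, now polarized at 38°.
Need I₂/I₀ = 0.488, so cos²(θ − 38°) = 0.488 / 0.5 = 0.976.
θ − 38° = arccos(√0.976) = 8.9°, giving θ ≈ 38 + 8.9 = 46.9°.

θ ≈ 47°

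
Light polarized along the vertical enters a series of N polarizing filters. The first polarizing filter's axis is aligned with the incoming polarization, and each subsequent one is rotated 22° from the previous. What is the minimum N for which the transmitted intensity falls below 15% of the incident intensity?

N = 14

First polarizer is aligned with the polarization: full transmission.
Each further stage multiplies by cos²(22°) = 0.8597.
After N polarizers: T = 0.8597^(N−1). Require T < 0.15 ⇒ N−1 > ln(0.15)/ln(0.8597) = 12.55, so N−1 ≥ 13 and N = 14.
Check: N=14 gives T = 0.1401 < 0.15; N=13 gives T = 0.1629.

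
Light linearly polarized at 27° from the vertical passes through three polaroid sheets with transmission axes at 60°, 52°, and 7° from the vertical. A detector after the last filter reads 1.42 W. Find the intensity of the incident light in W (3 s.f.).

By Malus's law, I₁ = I₀ cos²(60° − 27°) = I₀ cos²(33°) = 0.7034 I₀.
I₂ = I₁ cos²(52° − 60°) = 0.7034 I₀ · cos²(8°) = 0.6897 I₀.
I₃ = I₂ cos²(7° − 52°) = 0.6897 I₀ · cos²(45°) = 0.3449 I₀.
So 1.42 W = 0.3449 I₀, giving I₀ = 1.42/0.3449 = 4.117 W.

I₀ ≈ 4.12 W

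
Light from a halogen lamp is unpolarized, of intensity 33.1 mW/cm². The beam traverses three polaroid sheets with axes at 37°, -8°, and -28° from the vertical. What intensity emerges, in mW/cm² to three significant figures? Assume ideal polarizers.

I ≈ 7.31 mW/cm²

Unpolarized light through the first polarizer → I₁ = 33.1 mW/cm²/2 = 16.55 mW/cm², polarized at 37°.
I₂ = I₁ · cos²(45°) = 16.55 · 0.5 = 8.275 mW/cm².
I₃ = I₂ · cos²(20°) = 8.275 · 0.883 = 7.307 mW/cm².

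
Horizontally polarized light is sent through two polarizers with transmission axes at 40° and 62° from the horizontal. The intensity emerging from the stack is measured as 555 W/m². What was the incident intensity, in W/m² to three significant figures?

I₀ ≈ 1100 W/m²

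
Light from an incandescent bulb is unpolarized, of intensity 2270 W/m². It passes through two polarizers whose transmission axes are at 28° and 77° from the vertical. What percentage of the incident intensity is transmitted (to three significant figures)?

≈ 21.5%

Unpolarized light through the first polarizer → I₁ = 2270 W/m²/2 = 1135 W/m², polarized at 28°.
I₂ = I₁ · cos²(49°) = 1135 · 0.4304 = 488.5 W/m².
That is 21.52% of the incident intensity.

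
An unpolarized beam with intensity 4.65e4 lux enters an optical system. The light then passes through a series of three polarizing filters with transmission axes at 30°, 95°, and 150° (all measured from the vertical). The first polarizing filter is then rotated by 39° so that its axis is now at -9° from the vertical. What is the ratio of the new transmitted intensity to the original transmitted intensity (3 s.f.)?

I_new/I_old ≈ 0.328

Before rotation:
Unpolarized light through the first polarizer → I₁ = ½ I₀, now polarized at 30°.
I₂ = I₁ cos²(95° − 30°) = 0.5 I₀ · cos²(65°) = 0.0893 I₀.
I₃ = I₂ cos²(150° − 95°) = 0.0893 I₀ · cos²(55°) = 0.02938 I₀.
After rotation:
Unpolarized light through the first polarizer → I₁ = ½ I₀, now polarized at -9°.
Angle between axes 1 and 2: 76°. I₂ = 0.5 I₀ · cos²(76°) = 0.02926 I₀.
I₃ = I₂ cos²(150° − 95°) = 0.02926 I₀ · cos²(55°) = 0.009627 I₀.
Ratio = 0.009627 / 0.02938 = 0.3277.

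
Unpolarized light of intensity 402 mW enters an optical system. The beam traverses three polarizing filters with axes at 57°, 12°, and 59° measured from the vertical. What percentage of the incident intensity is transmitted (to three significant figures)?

Unpolarized light through the first polarizer → I₁ = 402 mW/2 = 201 mW, polarized at 57°.
I₂ = I₁ · cos²(45°) = 201 · 0.5 = 100.5 mW.
I₃ = I₂ · cos²(47°) = 100.5 · 0.4651 = 46.74 mW.
That is 11.63% of the incident intensity.

≈ 11.6%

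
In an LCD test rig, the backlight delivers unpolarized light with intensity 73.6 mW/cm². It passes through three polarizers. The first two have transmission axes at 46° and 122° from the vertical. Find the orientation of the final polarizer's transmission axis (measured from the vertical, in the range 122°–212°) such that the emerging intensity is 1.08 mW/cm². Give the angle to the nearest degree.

θ ≈ 167°

Unpolarized light through the first polarizer → I₁ = ½ I₀, now polarized at 46°.
I₂ = I₁ cos²(122° − 46°) = 0.5 I₀ · cos²(76°) = 0.02926 I₀.
Target fraction: 1.08 / 73.6 mW/cm² = 0.01467 of I₀.
Need I₃/I₀ = 0.01467, so cos²(θ − 122°) = 0.01467 / 0.02926 = 0.5014.
θ − 122° = arccos(√0.5014) = 44.9°, giving θ ≈ 122 + 44.9 = 166.9°.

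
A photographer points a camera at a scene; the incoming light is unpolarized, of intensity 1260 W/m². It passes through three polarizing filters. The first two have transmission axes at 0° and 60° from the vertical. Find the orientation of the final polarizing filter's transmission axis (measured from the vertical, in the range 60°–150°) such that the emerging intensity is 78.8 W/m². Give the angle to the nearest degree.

Unpolarized light through the first polarizer → I₁ = ½ I₀, now polarized at 0°.
I₂ = I₁ cos²(60° − 0°) = 0.5 I₀ · cos²(60°) = 0.125 I₀.
Target fraction: 78.8 / 1260 W/m² = 0.06254 of I₀.
Need I₃/I₀ = 0.06254, so cos²(θ − 60°) = 0.06254 / 0.125 = 0.5003.
θ − 60° = arccos(√0.5003) = 45.0°, giving θ ≈ 60 + 45.0 = 105.0°.

θ ≈ 105°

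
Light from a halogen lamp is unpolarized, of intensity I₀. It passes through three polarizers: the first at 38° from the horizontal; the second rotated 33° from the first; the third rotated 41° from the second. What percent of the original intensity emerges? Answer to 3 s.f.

Unpolarized light through the first polarizer → I₁ = ½ I₀, now polarized at 38°.
I₂ = I₁ cos²(33°) = 0.5 · 0.7034 I₀ = 0.3517 I₀.
I₃ = I₂ cos²(41°) = 0.3517 · 0.5696 I₀ = 0.2003 I₀.
That is 20.03% of the incident intensity.

≈ 20.0%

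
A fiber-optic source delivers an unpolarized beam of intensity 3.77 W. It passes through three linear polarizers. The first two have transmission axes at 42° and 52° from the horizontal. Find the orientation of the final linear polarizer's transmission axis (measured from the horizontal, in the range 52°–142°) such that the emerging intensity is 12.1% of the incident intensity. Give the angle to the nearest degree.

Unpolarized light through the first polarizer → I₁ = ½ I₀, now polarized at 42°.
I₂ = I₁ cos²(52° − 42°) = 0.5 I₀ · cos²(10°) = 0.4849 I₀.
Need I₃/I₀ = 0.121, so cos²(θ − 52°) = 0.121 / 0.4849 = 0.2495.
θ − 52° = arccos(√0.2495) = 60.0°, giving θ ≈ 52 + 60.0 = 112.0°.

θ ≈ 112°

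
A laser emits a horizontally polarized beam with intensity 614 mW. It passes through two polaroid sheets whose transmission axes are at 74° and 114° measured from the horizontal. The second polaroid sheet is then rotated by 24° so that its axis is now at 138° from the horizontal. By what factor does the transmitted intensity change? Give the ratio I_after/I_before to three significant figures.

Before rotation:
By Malus's law, I₁ = I₀ cos²(74° − 0°) = I₀ cos²(74°) = 0.07598 I₀.
I₂ = I₁ cos²(114° − 74°) = 0.07598 I₀ · cos²(40°) = 0.04458 I₀.
After rotation:
I₁ = I₀ cos²(74° − 0°) = I₀ cos²(74°) = 0.07598 I₀.
I₂ = I₁ cos²(138° − 74°) = 0.07598 I₀ · cos²(64°) = 0.0146 I₀.
Ratio = 0.0146 / 0.04458 = 0.3275.

I_new/I_old ≈ 0.327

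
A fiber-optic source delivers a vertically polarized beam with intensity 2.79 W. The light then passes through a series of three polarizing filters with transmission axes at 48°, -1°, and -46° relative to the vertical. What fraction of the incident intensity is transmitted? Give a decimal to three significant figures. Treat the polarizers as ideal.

I/I₀ ≈ 0.0964

I₁ = 2.79 W · cos²(48°) = 1.249 W.
I₂ = I₁ · cos²(49°) = 1.249 · 0.4304 = 0.5377 W.
I₃ = I₂ · cos²(45°) = 0.5377 · 0.5 = 0.2688 W.
Transmitted fraction = 0.09636.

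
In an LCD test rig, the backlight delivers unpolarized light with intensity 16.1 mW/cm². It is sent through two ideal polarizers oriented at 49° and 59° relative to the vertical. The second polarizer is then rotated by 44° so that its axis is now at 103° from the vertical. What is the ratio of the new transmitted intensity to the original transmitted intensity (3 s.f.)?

I_new/I_old ≈ 0.356

Before rotation:
Unpolarized light through the first polarizer → I₁ = ½ I₀, now polarized at 49°.
I₂ = I₁ cos²(59° − 49°) = 0.5 I₀ · cos²(10°) = 0.4849 I₀.
After rotation:
Unpolarized light through the first polarizer → I₁ = ½ I₀, now polarized at 49°.
I₂ = I₁ cos²(103° − 49°) = 0.5 I₀ · cos²(54°) = 0.1727 I₀.
Ratio = 0.1727 / 0.4849 = 0.3562.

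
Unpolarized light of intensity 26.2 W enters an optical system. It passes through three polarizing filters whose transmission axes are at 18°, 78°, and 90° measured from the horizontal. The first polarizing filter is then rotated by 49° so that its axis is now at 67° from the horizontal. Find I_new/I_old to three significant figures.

Before rotation:
Unpolarized light through the first polarizer → I₁ = ½ I₀, now polarized at 18°.
I₂ = I₁ cos²(78° − 18°) = 0.5 I₀ · cos²(60°) = 0.125 I₀.
I₃ = I₂ cos²(90° − 78°) = 0.125 I₀ · cos²(12°) = 0.1196 I₀.
After rotation:
Unpolarized light through the first polarizer → I₁ = ½ I₀, now polarized at 67°.
I₂ = I₁ cos²(78° − 67°) = 0.5 I₀ · cos²(11°) = 0.4818 I₀.
I₃ = I₂ cos²(90° − 78°) = 0.4818 I₀ · cos²(12°) = 0.461 I₀.
Ratio = 0.461 / 0.1196 = 3.854.

I_new/I_old ≈ 3.85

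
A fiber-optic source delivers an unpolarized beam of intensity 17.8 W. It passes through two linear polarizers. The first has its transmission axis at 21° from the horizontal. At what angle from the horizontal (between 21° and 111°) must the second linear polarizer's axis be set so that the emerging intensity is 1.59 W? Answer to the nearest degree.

Unpolarized light through the first polarizer → I₁ = ½ I₀, now polarized at 21°.
Target fraction: 1.59 / 17.8 W = 0.08933 of I₀.
Need I₂/I₀ = 0.08933, so cos²(θ − 21°) = 0.08933 / 0.5 = 0.1787.
θ − 21° = arccos(√0.1787) = 65.0°, giving θ ≈ 21 + 65.0 = 86.0°.

θ ≈ 86°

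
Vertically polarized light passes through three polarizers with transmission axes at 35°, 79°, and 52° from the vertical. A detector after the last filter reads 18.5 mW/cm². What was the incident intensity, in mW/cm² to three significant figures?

By Malus's law, I₁ = I₀ cos²(35° − 0°) = I₀ cos²(35°) = 0.671 I₀.
I₂ = I₁ cos²(79° − 35°) = 0.671 I₀ · cos²(44°) = 0.3472 I₀.
I₃ = I₂ cos²(52° − 79°) = 0.3472 I₀ · cos²(27°) = 0.2757 I₀.
So 18.5 mW/cm² = 0.2757 I₀, giving I₀ = 18.5/0.2757 = 67.11 mW/cm².

I₀ ≈ 67.1 mW/cm²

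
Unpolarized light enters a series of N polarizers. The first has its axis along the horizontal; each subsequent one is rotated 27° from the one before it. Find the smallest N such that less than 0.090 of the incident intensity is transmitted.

First polarizer halves the unpolarized light: factor 1/2.
Each further stage multiplies by cos²(27°) = 0.7939.
After N polarizers: T = 0.5·0.7939^(N−1). Require T < 0.090 ⇒ N−1 > ln(0.090/0.5)/ln(0.7939) = 7.43, so N−1 ≥ 8 and N = 9.
Check: N=9 gives T = 0.0789 < 0.090; N=8 gives T = 0.09938.

N = 9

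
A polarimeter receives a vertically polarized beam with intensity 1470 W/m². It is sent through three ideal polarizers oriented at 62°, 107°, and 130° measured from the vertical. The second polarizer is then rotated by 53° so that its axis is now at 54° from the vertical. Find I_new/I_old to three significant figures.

Before rotation:
By Malus's law, I₁ = I₀ cos²(62° − 0°) = I₀ cos²(62°) = 0.2204 I₀.
I₂ = I₁ cos²(107° − 62°) = 0.2204 I₀ · cos²(45°) = 0.1102 I₀.
I₃ = I₂ cos²(130° − 107°) = 0.1102 I₀ · cos²(23°) = 0.09338 I₀.
After rotation:
I₁ = I₀ cos²(62° − 0°) = I₀ cos²(62°) = 0.2204 I₀.
I₂ = I₁ cos²(54° − 62°) = 0.2204 I₀ · cos²(8°) = 0.2161 I₀.
I₃ = I₂ cos²(130° − 54°) = 0.2161 I₀ · cos²(76°) = 0.01265 I₀.
Ratio = 0.01265 / 0.09338 = 0.1355.

I_new/I_old ≈ 0.135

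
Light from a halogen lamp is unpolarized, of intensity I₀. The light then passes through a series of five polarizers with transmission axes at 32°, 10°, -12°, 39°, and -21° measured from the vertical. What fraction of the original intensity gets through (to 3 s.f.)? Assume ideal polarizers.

≈ 0.0366 I₀

Unpolarized light through the first polarizer → I₁ = ½ I₀, now polarized at 32°.
I₂ = I₁ cos²(10° − 32°) = 0.5 I₀ · cos²(22°) = 0.4298 I₀.
I₃ = I₂ cos²(-12° − 10°) = 0.4298 I₀ · cos²(22°) = 0.3695 I₀.
I₄ = I₃ cos²(39° + 12°) = 0.3695 I₀ · cos²(51°) = 0.1463 I₀.
I₅ = I₄ cos²(-21° − 39°) = 0.1463 I₀ · cos²(60°) = 0.03659 I₀.
Transmitted fraction = 0.03659.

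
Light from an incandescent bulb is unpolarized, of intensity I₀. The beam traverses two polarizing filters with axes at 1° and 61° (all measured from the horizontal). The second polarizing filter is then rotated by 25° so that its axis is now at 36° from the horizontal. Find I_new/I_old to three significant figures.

I_new/I_old ≈ 2.68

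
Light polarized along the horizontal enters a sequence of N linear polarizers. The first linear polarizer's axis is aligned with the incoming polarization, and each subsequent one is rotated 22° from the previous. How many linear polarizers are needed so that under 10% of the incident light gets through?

N = 17

First polarizer is aligned with the polarization: full transmission.
Each further stage multiplies by cos²(22°) = 0.8597.
After N polarizers: T = 0.8597^(N−1). Require T < 0.10 ⇒ N−1 > ln(0.10)/ln(0.8597) = 15.23, so N−1 ≥ 16 and N = 17.
Check: N=17 gives T = 0.08898 < 0.10; N=16 gives T = 0.1035.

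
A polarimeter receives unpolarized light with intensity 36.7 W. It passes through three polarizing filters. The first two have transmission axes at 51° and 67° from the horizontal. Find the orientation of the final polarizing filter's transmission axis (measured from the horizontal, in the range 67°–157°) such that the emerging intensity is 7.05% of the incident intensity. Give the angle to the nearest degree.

θ ≈ 134°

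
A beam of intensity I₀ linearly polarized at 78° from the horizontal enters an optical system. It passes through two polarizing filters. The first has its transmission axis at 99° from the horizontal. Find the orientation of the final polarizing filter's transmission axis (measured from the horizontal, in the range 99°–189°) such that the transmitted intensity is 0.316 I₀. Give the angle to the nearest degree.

θ ≈ 152°

I₁ = I₀ cos²(99° − 78°) = I₀ cos²(21°) = 0.8716 I₀.
Need I₂/I₀ = 0.316, so cos²(θ − 99°) = 0.316 / 0.8716 = 0.3626.
θ − 99° = arccos(√0.3626) = 53.0°, giving θ ≈ 99 + 53.0 = 152.0°.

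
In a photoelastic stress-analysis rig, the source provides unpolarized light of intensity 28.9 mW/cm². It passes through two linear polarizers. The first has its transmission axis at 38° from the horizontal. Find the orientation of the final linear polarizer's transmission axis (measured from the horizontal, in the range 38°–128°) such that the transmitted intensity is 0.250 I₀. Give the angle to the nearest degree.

Unpolarized light through the first polarizer → I₁ = ½ I₀, now polarized at 38°.
Need I₂/I₀ = 0.25, so cos²(θ − 38°) = 0.25 / 0.5 = 0.5.
θ − 38° = arccos(√0.5) = 45.0°, giving θ ≈ 38 + 45.0 = 83.0°.

θ ≈ 83°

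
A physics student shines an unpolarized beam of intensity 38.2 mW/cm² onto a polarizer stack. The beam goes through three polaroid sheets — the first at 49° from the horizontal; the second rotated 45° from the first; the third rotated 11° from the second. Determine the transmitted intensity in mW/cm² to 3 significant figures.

I ≈ 9.20 mW/cm²

Unpolarized light through the first polarizer → I₁ = 38.2 mW/cm²/2 = 19.1 mW/cm², polarized at 49°.
I₂ = I₁ · cos²(45°) = 19.1 · 0.5 = 9.55 mW/cm².
I₃ = I₂ · cos²(11°) = 9.55 · 0.9636 = 9.202 mW/cm².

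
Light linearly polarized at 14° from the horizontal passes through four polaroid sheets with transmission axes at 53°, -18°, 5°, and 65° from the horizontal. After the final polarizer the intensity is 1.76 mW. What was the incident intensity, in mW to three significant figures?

By Malus's law, I₁ = I₀ cos²(53° − 14°) = I₀ cos²(39°) = 0.604 I₀.
I₂ = I₁ cos²(-18° − 53°) = 0.604 I₀ · cos²(71°) = 0.06402 I₀.
I₃ = I₂ cos²(5° + 18°) = 0.06402 I₀ · cos²(23°) = 0.05424 I₀.
I₄ = I₃ cos²(65° − 5°) = 0.05424 I₀ · cos²(60°) = 0.01356 I₀.
So 1.76 mW = 0.01356 I₀, giving I₀ = 1.76/0.01356 = 129.8 mW.

I₀ ≈ 130 mW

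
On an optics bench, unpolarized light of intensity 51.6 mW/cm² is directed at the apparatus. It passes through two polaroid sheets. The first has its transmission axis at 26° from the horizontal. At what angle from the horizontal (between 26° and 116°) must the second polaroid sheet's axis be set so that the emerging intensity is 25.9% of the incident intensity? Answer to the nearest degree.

Unpolarized light through the first polarizer → I₁ = ½ I₀, now polarized at 26°.
Need I₂/I₀ = 0.259, so cos²(θ − 26°) = 0.259 / 0.5 = 0.518.
θ − 26° = arccos(√0.518) = 44.0°, giving θ ≈ 26 + 44.0 = 70.0°.

θ ≈ 70°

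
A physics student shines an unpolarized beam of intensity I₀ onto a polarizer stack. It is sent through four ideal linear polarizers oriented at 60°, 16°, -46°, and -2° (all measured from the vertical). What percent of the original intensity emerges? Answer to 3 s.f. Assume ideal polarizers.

≈ 2.95%

Unpolarized light through the first polarizer → I₁ = ½ I₀, now polarized at 60°.
I₂ = I₁ cos²(16° − 60°) = 0.5 I₀ · cos²(44°) = 0.2587 I₀.
I₃ = I₂ cos²(-46° − 16°) = 0.2587 I₀ · cos²(62°) = 0.05702 I₀.
I₄ = I₃ cos²(-2° + 46°) = 0.05702 I₀ · cos²(44°) = 0.02951 I₀.
That is 2.951% of the incident intensity.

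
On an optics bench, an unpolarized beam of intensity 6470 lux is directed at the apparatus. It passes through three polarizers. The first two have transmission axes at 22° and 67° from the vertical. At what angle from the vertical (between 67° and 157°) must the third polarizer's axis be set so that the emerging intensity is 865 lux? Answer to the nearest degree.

Unpolarized light through the first polarizer → I₁ = ½ I₀, now polarized at 22°.
I₂ = I₁ cos²(67° − 22°) = 0.5 I₀ · cos²(45°) = 0.25 I₀.
Target fraction: 865 / 6470 lux = 0.1337 of I₀.
Need I₃/I₀ = 0.1337, so cos²(θ − 67°) = 0.1337 / 0.25 = 0.5348.
θ − 67° = arccos(√0.5348) = 43.0°, giving θ ≈ 67 + 43.0 = 110.0°.

θ ≈ 110°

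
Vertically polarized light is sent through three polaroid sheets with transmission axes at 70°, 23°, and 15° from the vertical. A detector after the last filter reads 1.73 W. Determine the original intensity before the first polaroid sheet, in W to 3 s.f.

I₀ ≈ 32.4 W

By Malus's law, I₁ = I₀ cos²(70° − 0°) = I₀ cos²(70°) = 0.117 I₀.
I₂ = I₁ cos²(23° − 70°) = 0.117 I₀ · cos²(47°) = 0.05441 I₀.
I₃ = I₂ cos²(15° − 23°) = 0.05441 I₀ · cos²(8°) = 0.05336 I₀.
So 1.73 W = 0.05336 I₀, giving I₀ = 1.73/0.05336 = 32.42 W.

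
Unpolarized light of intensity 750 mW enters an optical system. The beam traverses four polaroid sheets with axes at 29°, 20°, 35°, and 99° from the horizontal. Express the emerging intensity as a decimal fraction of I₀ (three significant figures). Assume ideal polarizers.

I/I₀ ≈ 0.0875

Unpolarized light through the first polarizer → I₁ = 750 mW/2 = 375 mW, polarized at 29°.
I₂ = I₁ · cos²(9°) = 375 · 0.9755 = 365.8 mW.
I₃ = I₂ · cos²(15°) = 365.8 · 0.933 = 341.3 mW.
I₄ = I₃ · cos²(64°) = 341.3 · 0.1922 = 65.59 mW.
Transmitted fraction = 0.08745.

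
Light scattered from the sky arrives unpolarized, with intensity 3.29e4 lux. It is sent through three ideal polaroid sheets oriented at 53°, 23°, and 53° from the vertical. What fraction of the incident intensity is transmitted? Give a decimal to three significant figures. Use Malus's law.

I/I₀ ≈ 0.281

Unpolarized light through the first polarizer → I₁ = 3.29e4 lux/2 = 1.645e+04 lux, polarized at 53°.
I₂ = I₁ · cos²(30°) = 1.645e+04 · 0.75 = 1.234e+04 lux.
I₃ = I₂ · cos²(30°) = 1.234e+04 · 0.75 = 9253 lux.
Transmitted fraction = 0.2813.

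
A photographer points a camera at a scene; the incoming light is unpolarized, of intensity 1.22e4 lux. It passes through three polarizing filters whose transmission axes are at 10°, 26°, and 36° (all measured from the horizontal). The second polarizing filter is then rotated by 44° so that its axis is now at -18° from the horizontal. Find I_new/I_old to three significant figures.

Before rotation:
Unpolarized light through the first polarizer → I₁ = ½ I₀, now polarized at 10°.
I₂ = I₁ cos²(26° − 10°) = 0.5 I₀ · cos²(16°) = 0.462 I₀.
I₃ = I₂ cos²(36° − 26°) = 0.462 I₀ · cos²(10°) = 0.4481 I₀.
After rotation:
Unpolarized light through the first polarizer → I₁ = ½ I₀, now polarized at 10°.
I₂ = I₁ cos²(-18° − 10°) = 0.5 I₀ · cos²(28°) = 0.3898 I₀.
I₃ = I₂ cos²(36° + 18°) = 0.3898 I₀ · cos²(54°) = 0.1347 I₀.
Ratio = 0.1347 / 0.4481 = 0.3006.

I_new/I_old ≈ 0.301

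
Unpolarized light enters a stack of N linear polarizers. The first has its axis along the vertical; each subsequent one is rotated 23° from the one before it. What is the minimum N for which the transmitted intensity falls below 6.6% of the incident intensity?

N = 14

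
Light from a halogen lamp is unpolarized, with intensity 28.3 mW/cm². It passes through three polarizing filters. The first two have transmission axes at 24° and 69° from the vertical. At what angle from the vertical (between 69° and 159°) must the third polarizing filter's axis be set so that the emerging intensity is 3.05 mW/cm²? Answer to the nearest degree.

θ ≈ 118°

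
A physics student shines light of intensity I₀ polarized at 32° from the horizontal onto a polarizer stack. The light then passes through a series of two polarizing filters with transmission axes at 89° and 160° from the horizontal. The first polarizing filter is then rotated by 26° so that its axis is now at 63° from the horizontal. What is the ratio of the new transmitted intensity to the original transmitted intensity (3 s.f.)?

Before rotation:
I₁ = I₀ cos²(89° − 32°) = I₀ cos²(57°) = 0.2966 I₀.
I₂ = I₁ cos²(160° − 89°) = 0.2966 I₀ · cos²(71°) = 0.03144 I₀.
After rotation:
I₁ = I₀ cos²(63° − 32°) = I₀ cos²(31°) = 0.7347 I₀.
Angle between axes 1 and 2: 83°. I₂ = 0.7347 I₀ · cos²(83°) = 0.01091 I₀.
Ratio = 0.01091 / 0.03144 = 0.3471.

I_new/I_old ≈ 0.347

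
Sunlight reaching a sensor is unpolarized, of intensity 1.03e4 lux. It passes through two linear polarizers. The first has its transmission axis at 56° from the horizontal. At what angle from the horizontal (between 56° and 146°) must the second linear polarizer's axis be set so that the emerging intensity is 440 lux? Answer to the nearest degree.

Unpolarized light through the first polarizer → I₁ = ½ I₀, now polarized at 56°.
Target fraction: 440 / 1.03e4 lux = 0.04272 of I₀.
Need I₂/I₀ = 0.04272, so cos²(θ − 56°) = 0.04272 / 0.5 = 0.08544.
θ − 56° = arccos(√0.08544) = 73.0°, giving θ ≈ 56 + 73.0 = 129.0°.

θ ≈ 129°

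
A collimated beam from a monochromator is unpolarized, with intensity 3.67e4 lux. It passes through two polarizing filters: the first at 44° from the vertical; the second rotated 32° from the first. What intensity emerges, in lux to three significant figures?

I ≈ 1.32e4 lux

Unpolarized light through the first polarizer → I₁ = 3.67e4 lux/2 = 1.835e+04 lux, polarized at 44°.
I₂ = I₁ · cos²(32°) = 1.835e+04 · 0.7192 = 1.32e+04 lux.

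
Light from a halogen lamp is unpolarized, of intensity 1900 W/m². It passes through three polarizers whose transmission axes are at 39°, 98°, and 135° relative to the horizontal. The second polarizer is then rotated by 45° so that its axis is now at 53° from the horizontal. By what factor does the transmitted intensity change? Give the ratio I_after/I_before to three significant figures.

I_new/I_old ≈ 0.108

Before rotation:
Unpolarized light through the first polarizer → I₁ = ½ I₀, now polarized at 39°.
I₂ = I₁ cos²(98° − 39°) = 0.5 I₀ · cos²(59°) = 0.1326 I₀.
I₃ = I₂ cos²(135° − 98°) = 0.1326 I₀ · cos²(37°) = 0.0846 I₀.
After rotation:
Unpolarized light through the first polarizer → I₁ = ½ I₀, now polarized at 39°.
I₂ = I₁ cos²(53° − 39°) = 0.5 I₀ · cos²(14°) = 0.4707 I₀.
I₃ = I₂ cos²(135° − 53°) = 0.4707 I₀ · cos²(82°) = 0.009118 I₀.
Ratio = 0.009118 / 0.0846 = 0.1078.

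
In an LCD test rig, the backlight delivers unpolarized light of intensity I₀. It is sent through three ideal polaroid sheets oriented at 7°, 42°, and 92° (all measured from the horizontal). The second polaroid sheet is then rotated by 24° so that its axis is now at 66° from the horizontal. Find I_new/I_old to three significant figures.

I_new/I_old ≈ 0.773

Before rotation:
Unpolarized light through the first polarizer → I₁ = ½ I₀, now polarized at 7°.
I₂ = I₁ cos²(42° − 7°) = 0.5 I₀ · cos²(35°) = 0.3355 I₀.
I₃ = I₂ cos²(92° − 42°) = 0.3355 I₀ · cos²(50°) = 0.1386 I₀.
After rotation:
Unpolarized light through the first polarizer → I₁ = ½ I₀, now polarized at 7°.
I₂ = I₁ cos²(66° − 7°) = 0.5 I₀ · cos²(59°) = 0.1326 I₀.
I₃ = I₂ cos²(92° − 66°) = 0.1326 I₀ · cos²(26°) = 0.1071 I₀.
Ratio = 0.1071 / 0.1386 = 0.7729.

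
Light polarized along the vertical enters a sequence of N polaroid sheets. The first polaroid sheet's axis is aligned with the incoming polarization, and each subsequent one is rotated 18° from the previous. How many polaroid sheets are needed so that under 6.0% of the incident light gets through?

N = 30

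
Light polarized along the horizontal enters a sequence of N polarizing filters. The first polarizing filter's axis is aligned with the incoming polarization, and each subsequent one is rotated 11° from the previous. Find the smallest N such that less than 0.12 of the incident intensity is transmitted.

First polarizer is aligned with the polarization: full transmission.
Each further stage multiplies by cos²(11°) = 0.9636.
After N polarizers: T = 0.9636^(N−1). Require T < 0.12 ⇒ N−1 > ln(0.12)/ln(0.9636) = 57.17, so N−1 ≥ 58 and N = 59.
Check: N=59 gives T = 0.1164 < 0.12; N=58 gives T = 0.1208.

N = 59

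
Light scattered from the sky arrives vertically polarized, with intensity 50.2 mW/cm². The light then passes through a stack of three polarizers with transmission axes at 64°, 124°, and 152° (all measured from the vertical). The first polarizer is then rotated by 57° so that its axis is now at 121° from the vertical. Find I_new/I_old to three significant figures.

I_new/I_old ≈ 5.51

Before rotation:
I₁ = I₀ cos²(64° − 0°) = I₀ cos²(64°) = 0.1922 I₀.
I₂ = I₁ cos²(124° − 64°) = 0.1922 I₀ · cos²(60°) = 0.04804 I₀.
I₃ = I₂ cos²(152° − 124°) = 0.04804 I₀ · cos²(28°) = 0.03745 I₀.
After rotation:
I₁ = I₀ cos²(121° − 0°) = I₀ cos²(59°) = 0.2653 I₀.
I₂ = I₁ cos²(124° − 121°) = 0.2653 I₀ · cos²(3°) = 0.2645 I₀.
I₃ = I₂ cos²(152° − 124°) = 0.2645 I₀ · cos²(28°) = 0.2062 I₀.
Ratio = 0.2062 / 0.03745 = 5.506.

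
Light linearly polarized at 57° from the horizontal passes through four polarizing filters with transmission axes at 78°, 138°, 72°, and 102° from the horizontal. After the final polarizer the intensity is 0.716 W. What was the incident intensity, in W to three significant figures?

By Malus's law, I₁ = I₀ cos²(78° − 57°) = I₀ cos²(21°) = 0.8716 I₀.
I₂ = I₁ cos²(138° − 78°) = 0.8716 I₀ · cos²(60°) = 0.2179 I₀.
I₃ = I₂ cos²(72° − 138°) = 0.2179 I₀ · cos²(66°) = 0.03605 I₀.
I₄ = I₃ cos²(102° − 72°) = 0.03605 I₀ · cos²(30°) = 0.02704 I₀.
So 0.716 W = 0.02704 I₀, giving I₀ = 0.716/0.02704 = 26.48 W.

I₀ ≈ 26.5 W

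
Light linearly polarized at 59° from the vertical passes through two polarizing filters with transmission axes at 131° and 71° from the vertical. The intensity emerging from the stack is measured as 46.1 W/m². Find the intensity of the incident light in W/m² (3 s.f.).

I₀ ≈ 1930 W/m²

I₁ = I₀ cos²(131° − 59°) = I₀ cos²(72°) = 0.09549 I₀.
I₂ = I₁ cos²(71° − 131°) = 0.09549 I₀ · cos²(60°) = 0.02387 I₀.
So 46.1 W/m² = 0.02387 I₀, giving I₀ = 46.1/0.02387 = 1931 W/m².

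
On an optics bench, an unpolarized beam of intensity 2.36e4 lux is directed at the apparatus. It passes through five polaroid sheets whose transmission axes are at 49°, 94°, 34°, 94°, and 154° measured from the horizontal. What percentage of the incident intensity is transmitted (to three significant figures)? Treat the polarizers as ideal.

Unpolarized light through the first polarizer → I₁ = 2.36e4 lux/2 = 1.18e+04 lux, polarized at 49°.
I₂ = I₁ · cos²(45°) = 1.18e+04 · 0.5 = 5900 lux.
I₃ = I₂ · cos²(60°) = 5900 · 0.25 = 1475 lux.
I₄ = I₃ · cos²(60°) = 1475 · 0.25 = 368.8 lux.
I₅ = I₄ · cos²(60°) = 368.8 · 0.25 = 92.19 lux.
That is 0.3906% of the incident intensity.

≈ 0.391%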